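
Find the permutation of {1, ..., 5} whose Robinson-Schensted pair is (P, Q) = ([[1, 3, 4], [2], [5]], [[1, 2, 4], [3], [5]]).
2 5 3 4 1

Reverse the RSK construction: for i from n down to 1, find the cell of Q containing i, remove the entry at that cell from P, and reverse-bump it up through P; the value ejected from row 1 is w(i).

Step i=5: Q has 5 at row 3, column 1; remove 5 from row 3 of P and reverse-bump: 5 enters row 2 and ejects 2; 2 enters row 1 and ejects 1. So w(5) = 1. P is now [[2, 3, 4], [5]].
Step i=4: Q has 4 at row 1, column 3; remove that cell from P, ejecting 4. So w(4) = 4. P is now [[2, 3], [5]].
Step i=3: Q has 3 at row 2, column 1; remove 5 from row 2 of P and reverse-bump: 5 enters row 1 and ejects 3. So w(3) = 3. P is now [[2, 5]].
Step i=2: Q has 2 at row 1, column 2; remove that cell from P, ejecting 5. So w(2) = 5. P is now [[2]].
Step i=1: Q has 1 at row 1, column 1; remove that cell from P, ejecting 2. So w(1) = 2. P is now [].

So w = 2 5 3 4 1.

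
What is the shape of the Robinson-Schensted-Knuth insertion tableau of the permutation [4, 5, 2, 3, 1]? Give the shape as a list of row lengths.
Row-insert each entry into an empty tableau.

After inserting 4: P = [[4]].
After inserting 5: P = [[4, 5]].
After inserting 2: P = [[2, 5], [4]].
After inserting 3: P = [[2, 3], [4, 5]].
After inserting 1: P = [[1, 3], [2, 5], [4]].

The final insertion tableau P = [[1, 3], [2, 5], [4]] has shape [2, 2, 1].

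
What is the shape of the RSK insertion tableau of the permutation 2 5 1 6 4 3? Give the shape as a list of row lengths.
[3, 2, 1]

Row-insert each entry into an empty tableau.

After inserting 2: P = [[2]].
After inserting 5: P = [[2, 5]].
After inserting 1: P = [[1, 5], [2]].
After inserting 6: P = [[1, 5, 6], [2]].
After inserting 4: P = [[1, 4, 6], [2, 5]].
After inserting 3: P = [[1, 3, 6], [2, 4], [5]].

The final insertion tableau P = [[1, 3, 6], [2, 4], [5]] has shape [3, 2, 1].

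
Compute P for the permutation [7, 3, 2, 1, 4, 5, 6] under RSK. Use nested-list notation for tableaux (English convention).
P = [[1, 4, 5, 6], [2], [3], [7]]

Insert 7: appended to row 1. P = [[7]].
Insert 3: 3 bumps 7 from row 1; 7 starts row 2. P = [[3], [7]].
Insert 2: 2 bumps 3 from row 1; 3 bumps 7 from row 2; 7 starts row 3. P = [[2], [3], [7]].
Insert 1: 1 bumps 2 from row 1; 2 bumps 3 from row 2; 3 bumps 7 from row 3; 7 starts row 4. P = [[1], [2], [3], [7]].
Insert 4: appended to row 1. P = [[1, 4], [2], [3], [7]].
Insert 5: appended to row 1. P = [[1, 4, 5], [2], [3], [7]].
Insert 6: appended to row 1. P = [[1, 4, 5, 6], [2], [3], [7]].

So P = [[1, 4, 5, 6], [2], [3], [7]].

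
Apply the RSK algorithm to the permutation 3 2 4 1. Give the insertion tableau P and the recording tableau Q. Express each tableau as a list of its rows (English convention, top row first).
Insert each entry of the permutation into P by Schensted row insertion, recording in Q the position of each new cell.

After inserting 3: P = [[3]].
After inserting 2: P = [[2], [3]].
After inserting 4: P = [[2, 4], [3]].
After inserting 1: P = [[1, 4], [2], [3]].

So P = [[1, 4], [2], [3]], Q = [[1, 3], [2], [4]].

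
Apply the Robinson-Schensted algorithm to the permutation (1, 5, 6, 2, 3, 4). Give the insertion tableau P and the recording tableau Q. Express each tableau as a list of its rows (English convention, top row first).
P = [[1, 2, 3, 4], [5, 6]], Q = [[1, 2, 3, 6], [4, 5]]

Insert each entry of the permutation into P by Schensted row insertion, recording in Q the position of each new cell.

Insert 1: appended to row 1. P = [[1]].
Insert 5: appended to row 1. P = [[1, 5]].
Insert 6: appended to row 1. P = [[1, 5, 6]].
Insert 2: 2 bumps 5 from row 1; 5 starts row 2. P = [[1, 2, 6], [5]].
Insert 3: 3 bumps 6 from row 1; 6 appends to row 2. P = [[1, 2, 3], [5, 6]].
Insert 4: appended to row 1. P = [[1, 2, 3, 4], [5, 6]].

So P = [[1, 2, 3, 4], [5, 6]], Q = [[1, 2, 3, 6], [4, 5]].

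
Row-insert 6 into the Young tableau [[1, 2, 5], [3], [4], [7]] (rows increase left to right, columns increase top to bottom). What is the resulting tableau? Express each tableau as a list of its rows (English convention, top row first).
6 is larger than every entry of row 1, so it is appended to row 1. The new tableau is [[1, 2, 5, 6], [3], [4], [7]].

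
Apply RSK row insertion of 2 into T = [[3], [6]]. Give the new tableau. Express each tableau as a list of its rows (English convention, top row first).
[[2], [3], [6]]

In row 1, 2 replaces 3 (the leftmost entry greater than 2); 3 is bumped to row 2. In row 2, 3 replaces 6 (the leftmost entry greater than 3); 6 is bumped to row 3. 6 starts a new row 3. The new tableau is [[2], [3], [6]].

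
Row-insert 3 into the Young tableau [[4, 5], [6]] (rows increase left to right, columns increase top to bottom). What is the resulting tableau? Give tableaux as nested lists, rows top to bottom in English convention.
In row 1, 3 replaces 4 (the leftmost entry greater than 3); 4 is bumped to row 2. In row 2, 4 replaces 6 (the leftmost entry greater than 4); 6 is bumped to row 3. 6 starts a new row 3. The new tableau is [[3, 5], [4], [6]].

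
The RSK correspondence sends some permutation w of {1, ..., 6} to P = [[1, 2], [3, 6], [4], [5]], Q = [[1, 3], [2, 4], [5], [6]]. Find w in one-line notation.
5 1 6 4 3 2

Reverse RSK: for i = n, n-1, ..., 1, locate i in Q, remove the corresponding corner cell from P, and reverse-bump its entry up through P; the value ejected from row 1 is w(i).

So w = 5 1 6 4 3 2.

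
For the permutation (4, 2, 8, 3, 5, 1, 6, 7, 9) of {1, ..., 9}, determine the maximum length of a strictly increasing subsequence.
6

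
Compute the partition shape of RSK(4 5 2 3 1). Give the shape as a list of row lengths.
[2, 2, 1]

Row-insert each entry into an empty tableau.

After inserting 4: P = [[4]].
After inserting 5: P = [[4, 5]].
After inserting 2: P = [[2, 5], [4]].
After inserting 3: P = [[2, 3], [4, 5]].
After inserting 1: P = [[1, 3], [2, 5], [4]].

The final insertion tableau P = [[1, 3], [2, 5], [4]] has shape [2, 2, 1].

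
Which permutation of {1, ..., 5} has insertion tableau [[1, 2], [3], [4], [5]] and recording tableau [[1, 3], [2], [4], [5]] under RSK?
5 1 4 3 2

Reverse the RSK construction: for i from n down to 1, find the cell of Q containing i, remove the entry at that cell from P, and reverse-bump it up through P; the value ejected from row 1 is w(i).

Step i=5: Q has 5 at row 4, column 1; remove 5 from row 4 of P and reverse-bump: 5 enters row 3 and ejects 4; 4 enters row 2 and ejects 3; 3 enters row 1 and ejects 2. So w(5) = 2. P is now [[1, 3], [4], [5]].
Step i=4: Q has 4 at row 3, column 1; remove 5 from row 3 of P and reverse-bump: 5 enters row 2 and ejects 4; 4 enters row 1 and ejects 3. So w(4) = 3. P is now [[1, 4], [5]].
Step i=3: Q has 3 at row 1, column 2; remove that cell from P, ejecting 4. So w(3) = 4. P is now [[1], [5]].
Step i=2: Q has 2 at row 2, column 1; remove 5 from row 2 of P and reverse-bump: 5 enters row 1 and ejects 1. So w(2) = 1. P is now [[5]].
Step i=1: Q has 1 at row 1, column 1; remove that cell from P, ejecting 5. So w(1) = 5. P is now [].

So w = 5 1 4 3 2.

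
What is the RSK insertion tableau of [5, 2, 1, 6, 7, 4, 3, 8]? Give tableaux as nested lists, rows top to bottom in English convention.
P = [[1, 3, 7, 8], [2, 4], [5, 6]]

Insert 5: appended to row 1. P = [[5]].
Insert 2: 2 bumps 5 from row 1; 5 starts row 2. P = [[2], [5]].
Insert 1: 1 bumps 2 from row 1; 2 bumps 5 from row 2; 5 starts row 3. P = [[1], [2], [5]].
Insert 6: appended to row 1. P = [[1, 6], [2], [5]].
Insert 7: appended to row 1. P = [[1, 6, 7], [2], [5]].
Insert 4: 4 bumps 6 from row 1; 6 appends to row 2. P = [[1, 4, 7], [2, 6], [5]].
Insert 3: 3 bumps 4 from row 1; 4 bumps 6 from row 2; 6 appends to row 3. P = [[1, 3, 7], [2, 4], [5, 6]].
Insert 8: appended to row 1. P = [[1, 3, 7, 8], [2, 4], [5, 6]].

So P = [[1, 3, 7, 8], [2, 4], [5, 6]].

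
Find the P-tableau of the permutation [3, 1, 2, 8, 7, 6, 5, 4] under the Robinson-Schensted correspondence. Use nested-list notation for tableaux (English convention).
P = [[1, 2, 4], [3, 5], [6], [7], [8]]

Insert 3: appended to row 1. P = [[3]].
Insert 1: 1 bumps 3 from row 1; 3 starts row 2. P = [[1], [3]].
Insert 2: appended to row 1. P = [[1, 2], [3]].
Insert 8: appended to row 1. P = [[1, 2, 8], [3]].
Insert 7: 7 bumps 8 from row 1; 8 appends to row 2. P = [[1, 2, 7], [3, 8]].
Insert 6: 6 bumps 7 from row 1; 7 bumps 8 from row 2; 8 starts row 3. P = [[1, 2, 6], [3, 7], [8]].
Insert 5: 5 bumps 6 from row 1; 6 bumps 7 from row 2; 7 bumps 8 from row 3; 8 starts row 4. P = [[1, 2, 5], [3, 6], [7], [8]].
Insert 4: 4 bumps 5 from row 1; 5 bumps 6 from row 2; 6 bumps 7 from row 3; 7 bumps 8 from row 4; 8 starts row 5. P = [[1, 2, 4], [3, 5], [6], [7], [8]].

So P = [[1, 2, 4], [3, 5], [6], [7], [8]].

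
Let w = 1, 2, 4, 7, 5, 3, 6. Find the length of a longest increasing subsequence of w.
5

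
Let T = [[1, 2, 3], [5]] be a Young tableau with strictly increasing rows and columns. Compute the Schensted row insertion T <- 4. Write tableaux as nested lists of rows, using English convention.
[[1, 2, 3, 4], [5]]

4 is larger than every entry of row 1, so it is appended to row 1. The new tableau is [[1, 2, 3, 4], [5]].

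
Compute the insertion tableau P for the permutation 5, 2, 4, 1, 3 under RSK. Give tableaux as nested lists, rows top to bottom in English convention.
P = [[1, 3], [2, 4], [5]]

Insert 5: appended to row 1. P = [[5]].
Insert 2: 2 bumps 5 from row 1; 5 starts row 2. P = [[2], [5]].
Insert 4: appended to row 1. P = [[2, 4], [5]].
Insert 1: 1 bumps 2 from row 1; 2 bumps 5 from row 2; 5 starts row 3. P = [[1, 4], [2], [5]].
Insert 3: 3 bumps 4 from row 1; 4 appends to row 2. P = [[1, 3], [2, 4], [5]].

So P = [[1, 3], [2, 4], [5]].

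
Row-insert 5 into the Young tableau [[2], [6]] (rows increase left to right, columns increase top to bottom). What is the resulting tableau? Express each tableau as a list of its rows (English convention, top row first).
5 is larger than every entry of row 1, so it is appended to row 1. The new tableau is [[2, 5], [6]].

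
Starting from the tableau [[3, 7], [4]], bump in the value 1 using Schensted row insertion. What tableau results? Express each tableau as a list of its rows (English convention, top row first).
In row 1, 1 replaces 3 (the leftmost entry greater than 1); 3 is bumped to row 2. In row 2, 3 replaces 4 (the leftmost entry greater than 3); 4 is bumped to row 3. 4 starts a new row 3. The new tableau is [[1, 7], [3], [4]].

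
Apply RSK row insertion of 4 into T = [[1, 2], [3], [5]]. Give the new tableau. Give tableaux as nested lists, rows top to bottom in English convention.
[[1, 2, 4], [3], [5]]

4 is larger than every entry of row 1, so it is appended to row 1. The new tableau is [[1, 2, 4], [3], [5]].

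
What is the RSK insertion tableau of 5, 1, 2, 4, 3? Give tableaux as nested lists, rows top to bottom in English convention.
P = [[1, 2, 3], [4], [5]]

Insert 5: appended to row 1. P = [[5]].
Insert 1: 1 bumps 5 from row 1; 5 starts row 2. P = [[1], [5]].
Insert 2: appended to row 1. P = [[1, 2], [5]].
Insert 4: appended to row 1. P = [[1, 2, 4], [5]].
Insert 3: 3 bumps 4 from row 1; 4 bumps 5 from row 2; 5 starts row 3. P = [[1, 2, 3], [4], [5]].

So P = [[1, 2, 3], [4], [5]].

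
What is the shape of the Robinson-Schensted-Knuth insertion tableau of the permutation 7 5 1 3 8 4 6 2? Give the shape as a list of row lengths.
[4, 2, 1, 1]

Row-insert each entry into an empty tableau.

After inserting 7: P = [[7]].
After inserting 5: P = [[5], [7]].
After inserting 1: P = [[1], [5], [7]].
After inserting 3: P = [[1, 3], [5], [7]].
After inserting 8: P = [[1, 3, 8], [5], [7]].
After inserting 4: P = [[1, 3, 4], [5, 8], [7]].
After inserting 6: P = [[1, 3, 4, 6], [5, 8], [7]].
After inserting 2: P = [[1, 2, 4, 6], [3, 8], [5], [7]].

The final insertion tableau P = [[1, 2, 4, 6], [3, 8], [5], [7]] has shape [4, 2, 1, 1].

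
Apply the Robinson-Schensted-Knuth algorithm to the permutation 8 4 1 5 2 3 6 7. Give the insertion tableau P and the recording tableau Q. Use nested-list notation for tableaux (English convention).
Insert each entry of the permutation into P by Schensted row insertion, recording in Q the position of each new cell.

Insert 8: appended to row 1. P = [[8]], Q = [[1]].
Insert 4: 4 bumps 8 from row 1; 8 starts row 2. P = [[4], [8]], Q = [[1], [2]].
Insert 1: 1 bumps 4 from row 1; 4 bumps 8 from row 2; 8 starts row 3. P = [[1], [4], [8]], Q = [[1], [2], [3]].
Insert 5: appended to row 1. P = [[1, 5], [4], [8]], Q = [[1, 4], [2], [3]].
Insert 2: 2 bumps 5 from row 1; 5 appends to row 2. P = [[1, 2], [4, 5], [8]], Q = [[1, 4], [2, 5], [3]].
Insert 3: appended to row 1. P = [[1, 2, 3], [4, 5], [8]], Q = [[1, 4, 6], [2, 5], [3]].
Insert 6: appended to row 1. P = [[1, 2, 3, 6], [4, 5], [8]], Q = [[1, 4, 6, 7], [2, 5], [3]].
Insert 7: appended to row 1. P = [[1, 2, 3, 6, 7], [4, 5], [8]], Q = [[1, 4, 6, 7, 8], [2, 5], [3]].

So P = [[1, 2, 3, 6, 7], [4, 5], [8]], Q = [[1, 4, 6, 7, 8], [2, 5], [3]].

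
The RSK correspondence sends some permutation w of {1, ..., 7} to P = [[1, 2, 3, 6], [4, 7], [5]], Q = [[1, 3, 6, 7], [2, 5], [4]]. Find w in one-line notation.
Reverse the RSK construction: for i from n down to 1, find the cell of Q containing i, remove the entry at that cell from P, and reverse-bump it up through P; the value ejected from row 1 is w(i).

Step i=7: Q has 7 at row 1, column 4; remove that cell from P, ejecting 6. So w(7) = 6. P is now [[1, 2, 3], [4, 7], [5]].
Step i=6: Q has 6 at row 1, column 3; remove that cell from P, ejecting 3. So w(6) = 3. P is now [[1, 2], [4, 7], [5]].
Step i=5: Q has 5 at row 2, column 2; remove 7 from row 2 of P and reverse-bump: 7 enters row 1 and ejects 2. So w(5) = 2. P is now [[1, 7], [4], [5]].
Step i=4: Q has 4 at row 3, column 1; remove 5 from row 3 of P and reverse-bump: 5 enters row 2 and ejects 4; 4 enters row 1 and ejects 1. So w(4) = 1. P is now [[4, 7], [5]].
Step i=3: Q has 3 at row 1, column 2; remove that cell from P, ejecting 7. So w(3) = 7. P is now [[4], [5]].
Step i=2: Q has 2 at row 2, column 1; remove 5 from row 2 of P and reverse-bump: 5 enters row 1 and ejects 4. So w(2) = 4. P is now [[5]].
Step i=1: Q has 1 at row 1, column 1; remove that cell from P, ejecting 5. So w(1) = 5. P is now [].

So w = 5 4 7 1 2 3 6.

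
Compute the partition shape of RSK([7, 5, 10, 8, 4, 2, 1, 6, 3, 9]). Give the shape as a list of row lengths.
[3, 2, 2, 2, 1]

RSK row insertion gives P = [[1, 3, 9], [2, 6], [4, 8], [5, 10], [7]], which has shape [3, 2, 2, 2, 1].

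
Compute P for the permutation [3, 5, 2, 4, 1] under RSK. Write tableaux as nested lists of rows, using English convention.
After inserting 3: P = [[3]].
After inserting 5: P = [[3, 5]].
After inserting 2: P = [[2, 5], [3]].
After inserting 4: P = [[2, 4], [3, 5]].
After inserting 1: P = [[1, 4], [2, 5], [3]].

So P = [[1, 4], [2, 5], [3]].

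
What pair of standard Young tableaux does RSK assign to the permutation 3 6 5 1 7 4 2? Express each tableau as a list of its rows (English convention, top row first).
Insert each entry of the permutation into P by Schensted row insertion, recording in Q the position of each new cell.

Insert 3: appended to row 1. P = [[3]].
Insert 6: appended to row 1. P = [[3, 6]].
Insert 5: 5 bumps 6 from row 1; 6 starts row 2. P = [[3, 5], [6]].
Insert 1: 1 bumps 3 from row 1; 3 bumps 6 from row 2; 6 starts row 3. P = [[1, 5], [3], [6]].
Insert 7: appended to row 1. P = [[1, 5, 7], [3], [6]].
Insert 4: 4 bumps 5 from row 1; 5 appends to row 2. P = [[1, 4, 7], [3, 5], [6]].
Insert 2: 2 bumps 4 from row 1; 4 bumps 5 from row 2; 5 bumps 6 from row 3; 6 starts row 4. P = [[1, 2, 7], [3, 4], [5], [6]].

So P = [[1, 2, 7], [3, 4], [5], [6]], Q = [[1, 2, 5], [3, 6], [4], [7]].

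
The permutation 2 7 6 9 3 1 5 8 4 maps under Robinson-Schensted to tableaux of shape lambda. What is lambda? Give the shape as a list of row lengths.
RSK row insertion gives P = [[1, 3, 4, 8], [2, 5], [6, 9], [7]], which has shape [4, 2, 2, 1].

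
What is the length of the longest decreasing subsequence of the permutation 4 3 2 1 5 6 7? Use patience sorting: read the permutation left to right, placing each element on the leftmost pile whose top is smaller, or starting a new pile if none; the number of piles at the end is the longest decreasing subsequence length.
4

4: new pile. tops = [4]
3: new pile. tops = [4, 3]
2: new pile. tops = [4, 3, 2]
1: new pile. tops = [4, 3, 2, 1]
5: onto pile 1 (replacing 4). tops = [5, 3, 2, 1]
6: onto pile 1 (replacing 5). tops = [6, 3, 2, 1]
7: onto pile 1 (replacing 6). tops = [7, 3, 2, 1]

4 piles, so the longest decreasing subsequence has length 4.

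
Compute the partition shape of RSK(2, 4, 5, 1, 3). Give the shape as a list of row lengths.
[3, 2]

Row-insert each entry into an empty tableau.

After inserting 2: P = [[2]].
After inserting 4: P = [[2, 4]].
After inserting 5: P = [[2, 4, 5]].
After inserting 1: P = [[1, 4, 5], [2]].
After inserting 3: P = [[1, 3, 5], [2, 4]].

The final insertion tableau P = [[1, 3, 5], [2, 4]] has shape [3, 2].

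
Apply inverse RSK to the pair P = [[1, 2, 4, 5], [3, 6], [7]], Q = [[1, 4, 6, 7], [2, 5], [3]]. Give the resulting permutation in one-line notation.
Reverse the RSK construction: for i from n down to 1, find the cell of Q containing i, remove the entry at that cell from P, and reverse-bump it up through P; the value ejected from row 1 is w(i).

Step i=7: Q has 7 at row 1, column 4; remove that cell from P, ejecting 5. So w(7) = 5. P is now [[1, 2, 4], [3, 6], [7]].
Step i=6: Q has 6 at row 1, column 3; remove that cell from P, ejecting 4. So w(6) = 4. P is now [[1, 2], [3, 6], [7]].
Step i=5: Q has 5 at row 2, column 2; remove 6 from row 2 of P and reverse-bump: 6 enters row 1 and ejects 2. So w(5) = 2. P is now [[1, 6], [3], [7]].
Step i=4: Q has 4 at row 1, column 2; remove that cell from P, ejecting 6. So w(4) = 6. P is now [[1], [3], [7]].
Step i=3: Q has 3 at row 3, column 1; remove 7 from row 3 of P and reverse-bump: 7 enters row 2 and ejects 3; 3 enters row 1 and ejects 1. So w(3) = 1. P is now [[3], [7]].
Step i=2: Q has 2 at row 2, column 1; remove 7 from row 2 of P and reverse-bump: 7 enters row 1 and ejects 3. So w(2) = 3. P is now [[7]].
Step i=1: Q has 1 at row 1, column 1; remove that cell from P, ejecting 7. So w(1) = 7. P is now [].

So w = 7 3 1 6 2 4 5.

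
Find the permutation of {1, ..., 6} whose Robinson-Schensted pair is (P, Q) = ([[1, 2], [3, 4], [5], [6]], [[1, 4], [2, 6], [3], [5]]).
6 5 3 4 1 2

Reverse RSK: for i = n, n-1, ..., 1, locate i in Q, remove the corresponding corner cell from P, and reverse-bump its entry up through P; the value ejected from row 1 is w(i).

So w = 6 5 3 4 1 2.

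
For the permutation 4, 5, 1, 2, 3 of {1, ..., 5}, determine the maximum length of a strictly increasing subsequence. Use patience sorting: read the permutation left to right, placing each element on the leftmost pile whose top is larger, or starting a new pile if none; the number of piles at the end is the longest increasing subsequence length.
3

4: new pile. tops = [4]
5: new pile. tops = [4, 5]
1: onto pile 1 (replacing 4). tops = [1, 5]
2: onto pile 2 (replacing 5). tops = [1, 2]
3: new pile. tops = [1, 2, 3]

3 piles, so the longest increasing subsequence has length 3.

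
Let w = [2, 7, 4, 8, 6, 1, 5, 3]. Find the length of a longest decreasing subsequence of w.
4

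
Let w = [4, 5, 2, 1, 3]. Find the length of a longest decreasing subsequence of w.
3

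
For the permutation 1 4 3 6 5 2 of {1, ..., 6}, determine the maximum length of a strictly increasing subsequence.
3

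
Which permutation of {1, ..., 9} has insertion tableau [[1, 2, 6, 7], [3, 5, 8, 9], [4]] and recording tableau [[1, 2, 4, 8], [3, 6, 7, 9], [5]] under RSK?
Reverse the RSK construction: for i from n down to 1, find the cell of Q containing i, remove the entry at that cell from P, and reverse-bump it up through P; the value ejected from row 1 is w(i).

Step i=9: Q has 9 at row 2, column 4; remove 9 from row 2 of P and reverse-bump: 9 enters row 1 and ejects 7. So w(9) = 7. P is now [[1, 2, 6, 9], [3, 5, 8], [4]].
Step i=8: Q has 8 at row 1, column 4; remove that cell from P, ejecting 9. So w(8) = 9. P is now [[1, 2, 6], [3, 5, 8], [4]].
Step i=7: Q has 7 at row 2, column 3; remove 8 from row 2 of P and reverse-bump: 8 enters row 1 and ejects 6. So w(7) = 6. P is now [[1, 2, 8], [3, 5], [4]].
Step i=6: Q has 6 at row 2, column 2; remove 5 from row 2 of P and reverse-bump: 5 enters row 1 and ejects 2. So w(6) = 2. P is now [[1, 5, 8], [3], [4]].
Step i=5: Q has 5 at row 3, column 1; remove 4 from row 3 of P and reverse-bump: 4 enters row 2 and ejects 3; 3 enters row 1 and ejects 1. So w(5) = 1. P is now [[3, 5, 8], [4]].
Step i=4: Q has 4 at row 1, column 3; remove that cell from P, ejecting 8. So w(4) = 8. P is now [[3, 5], [4]].
Step i=3: Q has 3 at row 2, column 1; remove 4 from row 2 of P and reverse-bump: 4 enters row 1 and ejects 3. So w(3) = 3. P is now [[4, 5]].
Step i=2: Q has 2 at row 1, column 2; remove that cell from P, ejecting 5. So w(2) = 5. P is now [[4]].
Step i=1: Q has 1 at row 1, column 1; remove that cell from P, ejecting 4. So w(1) = 4. P is now [].

So w = 4 5 3 8 1 2 6 9 7.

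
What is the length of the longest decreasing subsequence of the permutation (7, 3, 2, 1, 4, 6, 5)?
4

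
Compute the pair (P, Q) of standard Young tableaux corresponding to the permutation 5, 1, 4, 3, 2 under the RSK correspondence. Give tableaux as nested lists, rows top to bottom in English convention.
Insert each entry of the permutation into P by Schensted row insertion, recording in Q the position of each new cell.

Insert 5: appended to row 1. P = [[5]].
Insert 1: 1 bumps 5 from row 1; 5 starts row 2. P = [[1], [5]].
Insert 4: appended to row 1. P = [[1, 4], [5]].
Insert 3: 3 bumps 4 from row 1; 4 bumps 5 from row 2; 5 starts row 3. P = [[1, 3], [4], [5]].
Insert 2: 2 bumps 3 from row 1; 3 bumps 4 from row 2; 4 bumps 5 from row 3; 5 starts row 4. P = [[1, 2], [3], [4], [5]].

So P = [[1, 2], [3], [4], [5]], Q = [[1, 3], [2], [4], [5]].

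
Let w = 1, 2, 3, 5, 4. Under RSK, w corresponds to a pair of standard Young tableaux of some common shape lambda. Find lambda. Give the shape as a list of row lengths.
[4, 1]

Row-insert each entry into an empty tableau.

After inserting 1: P = [[1]].
After inserting 2: P = [[1, 2]].
After inserting 3: P = [[1, 2, 3]].
After inserting 5: P = [[1, 2, 3, 5]].
After inserting 4: P = [[1, 2, 3, 4], [5]].

The final insertion tableau P = [[1, 2, 3, 4], [5]] has shape [4, 1].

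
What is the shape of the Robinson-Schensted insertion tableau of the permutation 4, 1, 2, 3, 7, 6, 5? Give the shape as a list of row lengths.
[4, 2, 1]

Row-insert each entry into an empty tableau.

After inserting 4: P = [[4]].
After inserting 1: P = [[1], [4]].
After inserting 2: P = [[1, 2], [4]].
After inserting 3: P = [[1, 2, 3], [4]].
After inserting 7: P = [[1, 2, 3, 7], [4]].
After inserting 6: P = [[1, 2, 3, 6], [4, 7]].
After inserting 5: P = [[1, 2, 3, 5], [4, 6], [7]].

The final insertion tableau P = [[1, 2, 3, 5], [4, 6], [7]] has shape [4, 2, 1].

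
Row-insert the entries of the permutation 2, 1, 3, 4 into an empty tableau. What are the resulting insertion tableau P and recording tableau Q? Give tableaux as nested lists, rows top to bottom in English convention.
P = [[1, 3, 4], [2]], Q = [[1, 3, 4], [2]]

Insert each entry of the permutation into P by Schensted row insertion, recording in Q the position of each new cell.

Insert 2: appended to row 1. P = [[2]], Q = [[1]].
Insert 1: 1 bumps 2 from row 1; 2 starts row 2. P = [[1], [2]], Q = [[1], [2]].
Insert 3: appended to row 1. P = [[1, 3], [2]], Q = [[1, 3], [2]].
Insert 4: appended to row 1. P = [[1, 3, 4], [2]], Q = [[1, 3, 4], [2]].

So P = [[1, 3, 4], [2]], Q = [[1, 3, 4], [2]].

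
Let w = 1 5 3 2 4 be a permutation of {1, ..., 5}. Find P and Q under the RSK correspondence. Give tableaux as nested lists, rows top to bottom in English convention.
P = [[1, 2, 4], [3], [5]], Q = [[1, 2, 5], [3], [4]]

Insert each entry of the permutation into P by Schensted row insertion, recording in Q the position of each new cell.

Insert 1: appended to row 1. P = [[1]].
Insert 5: appended to row 1. P = [[1, 5]].
Insert 3: 3 bumps 5 from row 1; 5 starts row 2. P = [[1, 3], [5]].
Insert 2: 2 bumps 3 from row 1; 3 bumps 5 from row 2; 5 starts row 3. P = [[1, 2], [3], [5]].
Insert 4: appended to row 1. P = [[1, 2, 4], [3], [5]].

So P = [[1, 2, 4], [3], [5]], Q = [[1, 2, 5], [3], [4]].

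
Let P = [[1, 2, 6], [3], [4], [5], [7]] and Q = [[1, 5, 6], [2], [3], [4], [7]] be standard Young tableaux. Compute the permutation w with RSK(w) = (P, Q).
7 5 4 1 3 6 2

Reverse the RSK construction: for i from n down to 1, find the cell of Q containing i, remove the entry at that cell from P, and reverse-bump it up through P; the value ejected from row 1 is w(i).

Step i=7: Q has 7 at row 5, column 1; remove 7 from row 5 of P and reverse-bump: 7 enters row 4 and ejects 5; 5 enters row 3 and ejects 4; 4 enters row 2 and ejects 3; 3 enters row 1 and ejects 2. So w(7) = 2. P is now [[1, 3, 6], [4], [5], [7]].
Step i=6: Q has 6 at row 1, column 3; remove that cell from P, ejecting 6. So w(6) = 6. P is now [[1, 3], [4], [5], [7]].
Step i=5: Q has 5 at row 1, column 2; remove that cell from P, ejecting 3. So w(5) = 3. P is now [[1], [4], [5], [7]].
Step i=4: Q has 4 at row 4, column 1; remove 7 from row 4 of P and reverse-bump: 7 enters row 3 and ejects 5; 5 enters row 2 and ejects 4; 4 enters row 1 and ejects 1. So w(4) = 1. P is now [[4], [5], [7]].
Step i=3: Q has 3 at row 3, column 1; remove 7 from row 3 of P and reverse-bump: 7 enters row 2 and ejects 5; 5 enters row 1 and ejects 4. So w(3) = 4. P is now [[5], [7]].
Step i=2: Q has 2 at row 2, column 1; remove 7 from row 2 of P and reverse-bump: 7 enters row 1 and ejects 5. So w(2) = 5. P is now [[7]].
Step i=1: Q has 1 at row 1, column 1; remove that cell from P, ejecting 7. So w(1) = 7. P is now [].

So w = 7 5 4 1 3 6 2.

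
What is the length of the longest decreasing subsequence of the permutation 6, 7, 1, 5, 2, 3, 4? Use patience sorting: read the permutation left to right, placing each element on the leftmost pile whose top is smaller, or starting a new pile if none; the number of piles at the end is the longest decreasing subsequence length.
3

6: new pile. tops = [6]
7: onto pile 1 (replacing 6). tops = [7]
1: new pile. tops = [7, 1]
5: onto pile 2 (replacing 1). tops = [7, 5]
2: new pile. tops = [7, 5, 2]
3: onto pile 3 (replacing 2). tops = [7, 5, 3]
4: onto pile 3 (replacing 3). tops = [7, 5, 4]

3 piles, so the longest decreasing subsequence has length 3.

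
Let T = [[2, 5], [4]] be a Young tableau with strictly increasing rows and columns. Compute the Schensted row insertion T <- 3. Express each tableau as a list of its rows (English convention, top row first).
In row 1, 3 replaces 5 (the leftmost entry greater than 3); 5 is bumped to row 2. 5 is appended to row 2. The new tableau is [[2, 3], [4, 5]].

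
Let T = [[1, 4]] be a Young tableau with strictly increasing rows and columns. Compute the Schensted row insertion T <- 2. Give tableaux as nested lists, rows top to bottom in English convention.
In row 1, 2 replaces 4 (the leftmost entry greater than 2); 4 is bumped to row 2. 4 starts a new row 2. The new tableau is [[1, 2], [4]].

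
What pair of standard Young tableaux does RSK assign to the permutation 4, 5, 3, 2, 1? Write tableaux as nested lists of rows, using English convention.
Insert each entry of the permutation into P by Schensted row insertion, recording in Q the position of each new cell.

Insert 4: appended to row 1. P = [[4]].
Insert 5: appended to row 1. P = [[4, 5]].
Insert 3: 3 bumps 4 from row 1; 4 starts row 2. P = [[3, 5], [4]].
Insert 2: 2 bumps 3 from row 1; 3 bumps 4 from row 2; 4 starts row 3. P = [[2, 5], [3], [4]].
Insert 1: 1 bumps 2 from row 1; 2 bumps 3 from row 2; 3 bumps 4 from row 3; 4 starts row 4. P = [[1, 5], [2], [3], [4]].

So P = [[1, 5], [2], [3], [4]], Q = [[1, 2], [3], [4], [5]].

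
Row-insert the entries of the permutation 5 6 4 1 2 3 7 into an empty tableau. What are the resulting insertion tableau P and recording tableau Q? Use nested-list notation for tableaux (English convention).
P = [[1, 2, 3, 7], [4, 6], [5]], Q = [[1, 2, 6, 7], [3, 5], [4]]

Insert each entry of the permutation into P by Schensted row insertion, recording in Q the position of each new cell.

Insert 5: appended to row 1. P = [[5]].
Insert 6: appended to row 1. P = [[5, 6]].
Insert 4: 4 bumps 5 from row 1; 5 starts row 2. P = [[4, 6], [5]].
Insert 1: 1 bumps 4 from row 1; 4 bumps 5 from row 2; 5 starts row 3. P = [[1, 6], [4], [5]].
Insert 2: 2 bumps 6 from row 1; 6 appends to row 2. P = [[1, 2], [4, 6], [5]].
Insert 3: appended to row 1. P = [[1, 2, 3], [4, 6], [5]].
Insert 7: appended to row 1. P = [[1, 2, 3, 7], [4, 6], [5]].

So P = [[1, 2, 3, 7], [4, 6], [5]], Q = [[1, 2, 6, 7], [3, 5], [4]].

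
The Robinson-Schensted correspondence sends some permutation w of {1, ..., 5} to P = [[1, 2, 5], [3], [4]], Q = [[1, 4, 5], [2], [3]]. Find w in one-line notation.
4 3 1 2 5

Reverse RSK: for i = n, n-1, ..., 1, locate i in Q, remove the corresponding corner cell from P, and reverse-bump its entry up through P; the value ejected from row 1 is w(i).

So w = 4 3 1 2 5.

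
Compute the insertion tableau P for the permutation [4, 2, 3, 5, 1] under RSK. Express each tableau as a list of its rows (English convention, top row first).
Insert 4: appended to row 1. P = [[4]].
Insert 2: 2 bumps 4 from row 1; 4 starts row 2. P = [[2], [4]].
Insert 3: appended to row 1. P = [[2, 3], [4]].
Insert 5: appended to row 1. P = [[2, 3, 5], [4]].
Insert 1: 1 bumps 2 from row 1; 2 bumps 4 from row 2; 4 starts row 3. P = [[1, 3, 5], [2], [4]].

So P = [[1, 3, 5], [2], [4]].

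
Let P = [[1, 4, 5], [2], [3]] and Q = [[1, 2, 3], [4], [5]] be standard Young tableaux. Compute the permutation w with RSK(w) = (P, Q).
Reverse RSK: for i = n, n-1, ..., 1, locate i in Q, remove the corresponding corner cell from P, and reverse-bump its entry up through P; the value ejected from row 1 is w(i).

So w = 3 4 5 2 1.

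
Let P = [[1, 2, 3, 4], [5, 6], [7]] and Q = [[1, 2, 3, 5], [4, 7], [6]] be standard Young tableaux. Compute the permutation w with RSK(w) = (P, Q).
1 2 7 5 6 3 4

Reverse the RSK construction: for i from n down to 1, find the cell of Q containing i, remove the entry at that cell from P, and reverse-bump it up through P; the value ejected from row 1 is w(i).

Step i=7: Q has 7 at row 2, column 2; remove 6 from row 2 of P and reverse-bump: 6 enters row 1 and ejects 4. So w(7) = 4. P is now [[1, 2, 3, 6], [5], [7]].
Step i=6: Q has 6 at row 3, column 1; remove 7 from row 3 of P and reverse-bump: 7 enters row 2 and ejects 5; 5 enters row 1 and ejects 3. So w(6) = 3. P is now [[1, 2, 5, 6], [7]].
Step i=5: Q has 5 at row 1, column 4; remove that cell from P, ejecting 6. So w(5) = 6. P is now [[1, 2, 5], [7]].
Step i=4: Q has 4 at row 2, column 1; remove 7 from row 2 of P and reverse-bump: 7 enters row 1 and ejects 5. So w(4) = 5. P is now [[1, 2, 7]].
Step i=3: Q has 3 at row 1, column 3; remove that cell from P, ejecting 7. So w(3) = 7. P is now [[1, 2]].
Step i=2: Q has 2 at row 1, column 2; remove that cell from P, ejecting 2. So w(2) = 2. P is now [[1]].
Step i=1: Q has 1 at row 1, column 1; remove that cell from P, ejecting 1. So w(1) = 1. P is now [].

So w = 1 2 7 5 6 3 4.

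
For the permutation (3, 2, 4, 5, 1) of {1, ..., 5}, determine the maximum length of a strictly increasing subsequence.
3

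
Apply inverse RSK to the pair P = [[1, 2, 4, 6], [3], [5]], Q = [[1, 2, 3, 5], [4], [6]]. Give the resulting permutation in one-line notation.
Reverse the RSK construction: for i from n down to 1, find the cell of Q containing i, remove the entry at that cell from P, and reverse-bump it up through P; the value ejected from row 1 is w(i).

Step i=6: Q has 6 at row 3, column 1; remove 5 from row 3 of P and reverse-bump: 5 enters row 2 and ejects 3; 3 enters row 1 and ejects 2. So w(6) = 2. P is now [[1, 3, 4, 6], [5]].
Step i=5: Q has 5 at row 1, column 4; remove that cell from P, ejecting 6. So w(5) = 6. P is now [[1, 3, 4], [5]].
Step i=4: Q has 4 at row 2, column 1; remove 5 from row 2 of P and reverse-bump: 5 enters row 1 and ejects 4. So w(4) = 4. P is now [[1, 3, 5]].
Step i=3: Q has 3 at row 1, column 3; remove that cell from P, ejecting 5. So w(3) = 5. P is now [[1, 3]].
Step i=2: Q has 2 at row 1, column 2; remove that cell from P, ejecting 3. So w(2) = 3. P is now [[1]].
Step i=1: Q has 1 at row 1, column 1; remove that cell from P, ejecting 1. So w(1) = 1. P is now [].

So w = 1 3 5 4 6 2.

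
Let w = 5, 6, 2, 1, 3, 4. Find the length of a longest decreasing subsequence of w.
3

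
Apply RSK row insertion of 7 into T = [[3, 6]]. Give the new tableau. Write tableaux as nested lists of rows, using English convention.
7 is larger than every entry of row 1, so it is appended to row 1. The new tableau is [[3, 6, 7]].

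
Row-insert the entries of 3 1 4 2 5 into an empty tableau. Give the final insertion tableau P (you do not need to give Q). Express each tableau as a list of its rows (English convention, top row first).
P = [[1, 2, 5], [3, 4]]

Insert 3: appended to row 1. P = [[3]].
Insert 1: 1 bumps 3 from row 1; 3 starts row 2. P = [[1], [3]].
Insert 4: appended to row 1. P = [[1, 4], [3]].
Insert 2: 2 bumps 4 from row 1; 4 appends to row 2. P = [[1, 2], [3, 4]].
Insert 5: appended to row 1. P = [[1, 2, 5], [3, 4]].

So P = [[1, 2, 5], [3, 4]].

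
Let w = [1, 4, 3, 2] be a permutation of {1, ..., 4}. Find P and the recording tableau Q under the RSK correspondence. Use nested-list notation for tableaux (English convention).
Insert each entry of the permutation into P by Schensted row insertion, recording in Q the position of each new cell.

After inserting 1: P = [[1]].
After inserting 4: P = [[1, 4]].
After inserting 3: P = [[1, 3], [4]].
After inserting 2: P = [[1, 2], [3], [4]].

So P = [[1, 2], [3], [4]], Q = [[1, 2], [3], [4]].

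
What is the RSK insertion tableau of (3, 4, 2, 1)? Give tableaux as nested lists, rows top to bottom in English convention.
P = [[1, 4], [2], [3]]

After inserting 3: P = [[3]].
After inserting 4: P = [[3, 4]].
After inserting 2: P = [[2, 4], [3]].
After inserting 1: P = [[1, 4], [2], [3]].

So P = [[1, 4], [2], [3]].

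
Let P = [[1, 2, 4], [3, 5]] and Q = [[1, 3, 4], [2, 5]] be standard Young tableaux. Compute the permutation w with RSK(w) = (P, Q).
Reverse the RSK construction: for i from n down to 1, find the cell of Q containing i, remove the entry at that cell from P, and reverse-bump it up through P; the value ejected from row 1 is w(i).

Step i=5: Q has 5 at row 2, column 2; remove 5 from row 2 of P and reverse-bump: 5 enters row 1 and ejects 4. So w(5) = 4. P is now [[1, 2, 5], [3]].
Step i=4: Q has 4 at row 1, column 3; remove that cell from P, ejecting 5. So w(4) = 5. P is now [[1, 2], [3]].
Step i=3: Q has 3 at row 1, column 2; remove that cell from P, ejecting 2. So w(3) = 2. P is now [[1], [3]].
Step i=2: Q has 2 at row 2, column 1; remove 3 from row 2 of P and reverse-bump: 3 enters row 1 and ejects 1. So w(2) = 1. P is now [[3]].
Step i=1: Q has 1 at row 1, column 1; remove that cell from P, ejecting 3. So w(1) = 3. P is now [].

So w = 3 1 2 5 4.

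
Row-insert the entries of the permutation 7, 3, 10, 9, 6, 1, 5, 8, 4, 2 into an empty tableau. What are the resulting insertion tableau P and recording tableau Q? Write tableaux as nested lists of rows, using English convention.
P = [[1, 2, 8], [3, 4], [5, 9], [6], [7], [10]], Q = [[1, 3, 8], [2, 4], [5, 7], [6], [9], [10]]

Insert each entry of the permutation into P by Schensted row insertion, recording in Q the position of each new cell.

Insert 7: appended to row 1. P = [[7]], Q = [[1]].
Insert 3: 3 bumps 7 from row 1; 7 starts row 2. P = [[3], [7]], Q = [[1], [2]].
Insert 10: appended to row 1. P = [[3, 10], [7]], Q = [[1, 3], [2]].
Insert 9: 9 bumps 10 from row 1; 10 appends to row 2. P = [[3, 9], [7, 10]], Q = [[1, 3], [2, 4]].
Insert 6: 6 bumps 9 from row 1; 9 bumps 10 from row 2; 10 starts row 3. P = [[3, 6], [7, 9], [10]], Q = [[1, 3], [2, 4], [5]].
Insert 1: 1 bumps 3 from row 1; 3 bumps 7 from row 2; 7 bumps 10 from row 3; 10 starts row 4. P = [[1, 6], [3, 9], [7], [10]], Q = [[1, 3], [2, 4], [5], [6]].
Insert 5: 5 bumps 6 from row 1; 6 bumps 9 from row 2; 9 appends to row 3. P = [[1, 5], [3, 6], [7, 9], [10]], Q = [[1, 3], [2, 4], [5, 7], [6]].
Insert 8: appended to row 1. P = [[1, 5, 8], [3, 6], [7, 9], [10]], Q = [[1, 3, 8], [2, 4], [5, 7], [6]].
Insert 4: 4 bumps 5 from row 1; 5 bumps 6 from row 2; 6 bumps 7 from row 3; 7 bumps 10 from row 4; 10 starts row 5. P = [[1, 4, 8], [3, 5], [6, 9], [7], [10]], Q = [[1, 3, 8], [2, 4], [5, 7], [6], [9]].
Insert 2: 2 bumps 4 from row 1; 4 bumps 5 from row 2; 5 bumps 6 from row 3; 6 bumps 7 from row 4; 7 bumps 10 from row 5; 10 starts row 6. P = [[1, 2, 8], [3, 4], [5, 9], [6], [7], [10]], Q = [[1, 3, 8], [2, 4], [5, 7], [6], [9], [10]].

So P = [[1, 2, 8], [3, 4], [5, 9], [6], [7], [10]], Q = [[1, 3, 8], [2, 4], [5, 7], [6], [9], [10]].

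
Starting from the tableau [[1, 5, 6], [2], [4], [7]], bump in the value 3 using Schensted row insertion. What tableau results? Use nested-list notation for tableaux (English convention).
In row 1, 3 replaces 5 (the leftmost entry greater than 3); 5 is bumped to row 2. 5 is appended to row 2. The new tableau is [[1, 3, 6], [2, 5], [4], [7]].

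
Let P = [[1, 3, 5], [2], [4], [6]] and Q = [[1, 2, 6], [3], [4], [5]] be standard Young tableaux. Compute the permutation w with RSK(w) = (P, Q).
2 6 4 3 1 5

Reverse the RSK construction: for i from n down to 1, find the cell of Q containing i, remove the entry at that cell from P, and reverse-bump it up through P; the value ejected from row 1 is w(i).

Step i=6: Q has 6 at row 1, column 3; remove that cell from P, ejecting 5. So w(6) = 5. P is now [[1, 3], [2], [4], [6]].
Step i=5: Q has 5 at row 4, column 1; remove 6 from row 4 of P and reverse-bump: 6 enters row 3 and ejects 4; 4 enters row 2 and ejects 2; 2 enters row 1 and ejects 1. So w(5) = 1. P is now [[2, 3], [4], [6]].
Step i=4: Q has 4 at row 3, column 1; remove 6 from row 3 of P and reverse-bump: 6 enters row 2 and ejects 4; 4 enters row 1 and ejects 3. So w(4) = 3. P is now [[2, 4], [6]].
Step i=3: Q has 3 at row 2, column 1; remove 6 from row 2 of P and reverse-bump: 6 enters row 1 and ejects 4. So w(3) = 4. P is now [[2, 6]].
Step i=2: Q has 2 at row 1, column 2; remove that cell from P, ejecting 6. So w(2) = 6. P is now [[2]].
Step i=1: Q has 1 at row 1, column 1; remove that cell from P, ejecting 2. So w(1) = 2. P is now [].

So w = 2 6 4 3 1 5.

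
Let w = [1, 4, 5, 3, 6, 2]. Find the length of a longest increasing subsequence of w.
4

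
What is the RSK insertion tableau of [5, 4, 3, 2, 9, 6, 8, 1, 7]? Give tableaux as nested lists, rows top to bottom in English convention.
P = [[1, 6, 7], [2, 8], [3, 9], [4], [5]]

Insert 5: appended to row 1. P = [[5]].
Insert 4: 4 bumps 5 from row 1; 5 starts row 2. P = [[4], [5]].
Insert 3: 3 bumps 4 from row 1; 4 bumps 5 from row 2; 5 starts row 3. P = [[3], [4], [5]].
Insert 2: 2 bumps 3 from row 1; 3 bumps 4 from row 2; 4 bumps 5 from row 3; 5 starts row 4. P = [[2], [3], [4], [5]].
Insert 9: appended to row 1. P = [[2, 9], [3], [4], [5]].
Insert 6: 6 bumps 9 from row 1; 9 appends to row 2. P = [[2, 6], [3, 9], [4], [5]].
Insert 8: appended to row 1. P = [[2, 6, 8], [3, 9], [4], [5]].
Insert 1: 1 bumps 2 from row 1; 2 bumps 3 from row 2; 3 bumps 4 from row 3; 4 bumps 5 from row 4; 5 starts row 5. P = [[1, 6, 8], [2, 9], [3], [4], [5]].
Insert 7: 7 bumps 8 from row 1; 8 bumps 9 from row 2; 9 appends to row 3. P = [[1, 6, 7], [2, 8], [3, 9], [4], [5]].

So P = [[1, 6, 7], [2, 8], [3, 9], [4], [5]].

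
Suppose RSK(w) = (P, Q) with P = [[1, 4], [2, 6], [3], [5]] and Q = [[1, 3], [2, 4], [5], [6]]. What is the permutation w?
5 3 6 4 2 1

Reverse the RSK construction: for i from n down to 1, find the cell of Q containing i, remove the entry at that cell from P, and reverse-bump it up through P; the value ejected from row 1 is w(i).

Step i=6: Q has 6 at row 4, column 1; remove 5 from row 4 of P and reverse-bump: 5 enters row 3 and ejects 3; 3 enters row 2 and ejects 2; 2 enters row 1 and ejects 1. So w(6) = 1. P is now [[2, 4], [3, 6], [5]].
Step i=5: Q has 5 at row 3, column 1; remove 5 from row 3 of P and reverse-bump: 5 enters row 2 and ejects 3; 3 enters row 1 and ejects 2. So w(5) = 2. P is now [[3, 4], [5, 6]].
Step i=4: Q has 4 at row 2, column 2; remove 6 from row 2 of P and reverse-bump: 6 enters row 1 and ejects 4. So w(4) = 4. P is now [[3, 6], [5]].
Step i=3: Q has 3 at row 1, column 2; remove that cell from P, ejecting 6. So w(3) = 6. P is now [[3], [5]].
Step i=2: Q has 2 at row 2, column 1; remove 5 from row 2 of P and reverse-bump: 5 enters row 1 and ejects 3. So w(2) = 3. P is now [[5]].
Step i=1: Q has 1 at row 1, column 1; remove that cell from P, ejecting 5. So w(1) = 5. P is now [].

So w = 5 3 6 4 2 1.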